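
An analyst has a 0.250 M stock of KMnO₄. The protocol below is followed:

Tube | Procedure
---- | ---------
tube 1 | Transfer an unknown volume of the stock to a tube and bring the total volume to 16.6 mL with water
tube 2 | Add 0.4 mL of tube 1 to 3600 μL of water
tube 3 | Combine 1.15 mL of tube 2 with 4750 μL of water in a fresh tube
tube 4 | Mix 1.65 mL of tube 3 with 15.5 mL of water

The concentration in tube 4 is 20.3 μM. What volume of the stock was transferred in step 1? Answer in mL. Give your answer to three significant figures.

0.719 mL

Step 1: v brought to 16.6 mL → factor = 16.6 mL/v
Step 2: 0.4 mL + 3600 μL = 4 mL total → factor 4/0.4 = 10
Step 3: 1.15 mL + 4750 μL = 5.9 mL total → factor 5.9/1.15 = 5.1304
Step 4: 1.65 mL + 15.5 mL = 17.15 mL total → factor 17.15/1.65 = 10.394
Product of known-step factors = 533.25
Overall factor = 0.250 M / (20.3 μM) = 12315
Step-1 factor = 12315 / 533.25 = 23.095
v = 16.6 mL / 23.095 = 0.719 mL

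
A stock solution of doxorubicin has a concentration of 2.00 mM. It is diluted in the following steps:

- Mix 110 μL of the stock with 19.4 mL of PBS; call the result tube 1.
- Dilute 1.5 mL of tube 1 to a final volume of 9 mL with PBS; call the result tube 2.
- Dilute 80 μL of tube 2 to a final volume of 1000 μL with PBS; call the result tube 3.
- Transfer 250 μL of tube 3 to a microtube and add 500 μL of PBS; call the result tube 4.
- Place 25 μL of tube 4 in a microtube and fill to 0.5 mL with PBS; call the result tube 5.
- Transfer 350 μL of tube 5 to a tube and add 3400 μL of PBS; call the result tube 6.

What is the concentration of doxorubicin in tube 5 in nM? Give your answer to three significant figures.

2.51 nM

Step 1: 110 μL + 19.4 mL = 19510 μL total → factor 19510/110 = 177.36
Step 2: 1.5 mL brought to 9 mL → factor 9/1.5 = 6
Step 3: 80 μL brought to 1000 μL → factor 1000/80 = 12.5
Step 4: 250 μL + 500 μL = 750 μL total → factor 750/250 = 3
Step 5: 25 μL brought to 0.5 mL → factor 500/25 = 20
Dilution factor through tube 5 = 177.36 × 6 × 12.5 × 3 × 20 = 7.9814 × 10^5
[tube 5] = 2.00 mM / 7.9814 × 10^5 = 2.506 × 10^-6 mM = 2.51 nM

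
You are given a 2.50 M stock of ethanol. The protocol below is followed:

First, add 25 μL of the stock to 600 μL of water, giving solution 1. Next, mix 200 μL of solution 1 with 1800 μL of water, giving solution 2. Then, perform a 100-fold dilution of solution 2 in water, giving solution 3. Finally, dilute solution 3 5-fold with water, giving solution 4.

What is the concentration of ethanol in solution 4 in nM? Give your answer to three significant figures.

Step 1: 25 μL + 600 μL = 625 μL total → factor 625/25 = 25
Step 2: 200 μL + 1800 μL = 2000 μL total → factor 2000/200 = 10
Step 3: 100-fold → factor 100
Step 4: 5-fold → factor 5
Overall dilution factor = 25 × 10 × 100 × 5 = 1.25 × 10^5
Final = 2.50 M / 1.25 × 10^5 = 2.000 × 10^-5 M = 2.00 × 10^4 nM

2.00 × 10^4 nM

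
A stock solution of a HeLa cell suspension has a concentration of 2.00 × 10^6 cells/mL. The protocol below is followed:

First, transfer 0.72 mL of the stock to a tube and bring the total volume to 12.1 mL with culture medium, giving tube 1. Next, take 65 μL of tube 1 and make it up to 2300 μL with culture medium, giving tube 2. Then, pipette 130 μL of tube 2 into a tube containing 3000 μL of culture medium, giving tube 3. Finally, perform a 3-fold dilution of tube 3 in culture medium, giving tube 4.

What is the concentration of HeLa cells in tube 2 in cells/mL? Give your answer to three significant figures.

Step 1: 0.72 mL brought to 12.1 mL → factor 12.1/0.72 = 16.806
Step 2: 65 μL brought to 2300 μL → factor 2300/65 = 35.385
Dilution factor through tube 2 = 16.806 × 35.385 = 594.66
[tube 2] = 2.00 × 10^6 cells/mL / 594.66 = 3.36 × 10^3 cells/mL

3.36 × 10^3 cells/mL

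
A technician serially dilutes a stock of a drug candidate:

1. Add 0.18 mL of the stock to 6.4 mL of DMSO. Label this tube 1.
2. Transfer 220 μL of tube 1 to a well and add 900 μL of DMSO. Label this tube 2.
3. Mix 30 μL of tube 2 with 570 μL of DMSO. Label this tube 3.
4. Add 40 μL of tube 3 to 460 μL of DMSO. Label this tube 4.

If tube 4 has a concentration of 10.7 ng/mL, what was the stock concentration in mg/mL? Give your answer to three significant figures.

0.498 mg/mL

Step 1: 0.18 mL + 6.4 mL = 6.58 mL total → factor 6.58/0.18 = 36.556
Step 2: 220 μL + 900 μL = 1120 μL total → factor 1120/220 = 5.0909
Step 3: 30 μL + 570 μL = 600 μL total → factor 600/30 = 20
Step 4: 40 μL + 460 μL = 500 μL total → factor 500/40 = 12.5
Overall dilution factor = 36.556 × 5.0909 × 20 × 12.5 = 46525
Stock = 10.7 ng/mL × 46525 = 4.978 × 10^5 ng/mL = 0.498 mg/mL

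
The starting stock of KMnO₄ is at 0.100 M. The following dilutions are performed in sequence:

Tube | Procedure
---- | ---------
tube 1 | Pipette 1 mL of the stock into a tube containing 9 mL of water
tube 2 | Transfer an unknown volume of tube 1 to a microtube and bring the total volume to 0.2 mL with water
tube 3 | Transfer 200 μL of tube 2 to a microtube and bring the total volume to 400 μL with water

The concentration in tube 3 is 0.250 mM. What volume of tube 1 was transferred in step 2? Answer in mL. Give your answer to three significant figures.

0.0100 mL

Step 1: 1 mL + 9 mL = 10 mL total → factor 10/1 = 10
Step 2: v brought to 0.2 mL → factor = 0.2 mL/v
Step 3: 200 μL brought to 400 μL → factor 400/200 = 2
Product of known-step factors = 20
Overall factor = 0.100 M / (0.250 mM) = 400
Step-2 factor = 400 / 20 = 20
v = 0.2 mL / 20 = 0.0100 mL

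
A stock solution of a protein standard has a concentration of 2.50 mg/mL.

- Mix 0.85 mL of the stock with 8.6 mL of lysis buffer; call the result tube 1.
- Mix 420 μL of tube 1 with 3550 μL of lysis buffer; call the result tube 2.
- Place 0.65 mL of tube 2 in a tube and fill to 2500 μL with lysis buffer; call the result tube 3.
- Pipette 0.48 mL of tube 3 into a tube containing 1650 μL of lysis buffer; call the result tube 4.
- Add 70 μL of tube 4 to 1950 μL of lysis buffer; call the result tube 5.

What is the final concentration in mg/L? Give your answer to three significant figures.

0.0483 mg/L

Step 1: 0.85 mL + 8.6 mL = 9.45 mL total → factor 9.45/0.85 = 11.118
Step 2: 420 μL + 3550 μL = 3970 μL total → factor 3970/420 = 9.4524
Step 3: 0.65 mL brought to 2500 μL → factor 2.5/0.65 = 3.8462
Step 4: 0.48 mL + 1650 μL = 2.13 mL total → factor 2.13/0.48 = 4.4375
Step 5: 70 μL + 1950 μL = 2020 μL total → factor 2020/70 = 28.857
Overall dilution factor = 11.118 × 9.4524 × 3.8462 × 4.4375 × 28.857 = 51757
Final = 2.50 mg/mL / 51757 = 4.830 × 10^-5 mg/mL = 0.0483 mg/L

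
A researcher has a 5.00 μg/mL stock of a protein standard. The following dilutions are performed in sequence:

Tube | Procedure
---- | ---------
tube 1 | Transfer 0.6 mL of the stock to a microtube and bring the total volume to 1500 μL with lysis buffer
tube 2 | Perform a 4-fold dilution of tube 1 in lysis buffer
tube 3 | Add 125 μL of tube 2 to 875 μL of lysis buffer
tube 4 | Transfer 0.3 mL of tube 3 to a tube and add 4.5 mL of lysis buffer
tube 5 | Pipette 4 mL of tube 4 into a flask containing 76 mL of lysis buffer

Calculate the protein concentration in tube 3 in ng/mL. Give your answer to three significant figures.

62.5 ng/mL

Step 1: 0.6 mL brought to 1500 μL → factor 1.5/0.6 = 2.5
Step 2: 4-fold → factor 4
Step 3: 125 μL + 875 μL = 1000 μL total → factor 1000/125 = 8
Dilution factor through tube 3 = 2.5 × 4 × 8 = 80
[tube 3] = 5.00 μg/mL / 80 = 0.06250 μg/mL = 62.5 ng/mL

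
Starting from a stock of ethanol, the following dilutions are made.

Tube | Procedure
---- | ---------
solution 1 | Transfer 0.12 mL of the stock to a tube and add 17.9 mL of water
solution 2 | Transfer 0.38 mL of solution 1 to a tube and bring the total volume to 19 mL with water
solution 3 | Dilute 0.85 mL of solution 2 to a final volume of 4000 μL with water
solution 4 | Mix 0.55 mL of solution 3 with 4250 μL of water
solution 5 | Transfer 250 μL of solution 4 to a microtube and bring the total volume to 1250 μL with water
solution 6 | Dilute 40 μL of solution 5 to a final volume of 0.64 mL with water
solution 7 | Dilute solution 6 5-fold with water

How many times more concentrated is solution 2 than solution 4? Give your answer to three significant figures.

41.1

Step 1: 0.12 mL + 17.9 mL = 18.02 mL total → factor 18.02/0.12 = 150.17
Step 2: 0.38 mL brought to 19 mL → factor 19/0.38 = 50
Step 3: 0.85 mL brought to 4000 μL → factor 4/0.85 = 4.7059
Step 4: 0.55 mL + 4250 μL = 4.8 mL total → factor 4.8/0.55 = 8.7273
Dilution factor to solution 2 = 7508.3; to solution 4 = 3.0836 × 10^5
[solution 2]/[solution 4] = (factor to solution 4)/(factor to solution 2) = 3.0836 × 10^5/7508.3 = 41.1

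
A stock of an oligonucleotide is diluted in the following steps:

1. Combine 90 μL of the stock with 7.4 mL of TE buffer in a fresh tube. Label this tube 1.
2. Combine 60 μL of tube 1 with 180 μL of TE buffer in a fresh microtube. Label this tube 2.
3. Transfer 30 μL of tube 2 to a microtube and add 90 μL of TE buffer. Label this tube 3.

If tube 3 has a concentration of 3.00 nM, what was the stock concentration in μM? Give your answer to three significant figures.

Step 1: 90 μL + 7.4 mL = 7490 μL total → factor 7490/90 = 83.222
Step 2: 60 μL + 180 μL = 240 μL total → factor 240/60 = 4
Step 3: 30 μL + 90 μL = 120 μL total → factor 120/30 = 4
Overall dilution factor = 83.222 × 4 × 4 = 1331.6
Stock = 3.00 nM × 1331.6 = 3995 nM = 3.99 μM

3.99 μM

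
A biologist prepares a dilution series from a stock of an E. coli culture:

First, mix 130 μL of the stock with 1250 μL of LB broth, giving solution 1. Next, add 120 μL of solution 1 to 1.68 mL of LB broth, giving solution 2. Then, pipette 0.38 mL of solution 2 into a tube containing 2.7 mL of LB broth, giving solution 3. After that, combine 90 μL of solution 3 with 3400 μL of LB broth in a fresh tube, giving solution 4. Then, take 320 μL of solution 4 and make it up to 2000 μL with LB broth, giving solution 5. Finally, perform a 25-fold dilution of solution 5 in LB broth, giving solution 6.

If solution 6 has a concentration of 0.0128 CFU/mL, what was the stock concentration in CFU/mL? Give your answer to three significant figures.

1.00 × 10^5 CFU/mL

Step 1: 130 μL + 1250 μL = 1380 μL total → factor 1380/130 = 10.615
Step 2: 120 μL + 1.68 mL = 1800 μL total → factor 1800/120 = 15
Step 3: 0.38 mL + 2.7 mL = 3.08 mL total → factor 3.08/0.38 = 8.1053
Step 4: 90 μL + 3400 μL = 3490 μL total → factor 3490/90 = 38.778
Step 5: 320 μL brought to 2000 μL → factor 2000/320 = 6.25
Step 6: 25-fold → factor 25
Overall dilution factor = 10.615 × 15 × 8.1053 × 38.778 × 6.25 × 25 = 7.8198 × 10^6
Stock = 0.0128 CFU/mL × 7.8198 × 10^6 = 1.00 × 10^5 CFU/mL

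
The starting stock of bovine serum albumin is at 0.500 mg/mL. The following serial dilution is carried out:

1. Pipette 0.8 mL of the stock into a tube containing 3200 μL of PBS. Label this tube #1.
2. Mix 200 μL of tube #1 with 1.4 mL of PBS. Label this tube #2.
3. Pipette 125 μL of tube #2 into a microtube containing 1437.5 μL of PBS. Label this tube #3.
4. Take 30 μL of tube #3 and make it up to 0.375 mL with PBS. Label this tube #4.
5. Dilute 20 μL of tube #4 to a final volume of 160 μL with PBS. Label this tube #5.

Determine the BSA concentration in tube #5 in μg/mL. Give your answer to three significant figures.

0.0100 μg/mL

Step 1: 0.8 mL + 3200 μL = 4 mL total → factor 4/0.8 = 5
Step 2: 200 μL + 1.4 mL = 1600 μL total → factor 1600/200 = 8
Step 3: 125 μL + 1437.5 μL = 1562.5 μL total → factor 1562.5/125 = 12.5
Step 4: 30 μL brought to 0.375 mL → factor 375/30 = 12.5
Step 5: 20 μL brought to 160 μL → factor 160/20 = 8
Overall dilution factor = 5 × 8 × 12.5 × 12.5 × 8 = 50000
Final = 0.500 mg/mL / 50000 = 1.000 × 10^-5 mg/mL = 0.0100 μg/mL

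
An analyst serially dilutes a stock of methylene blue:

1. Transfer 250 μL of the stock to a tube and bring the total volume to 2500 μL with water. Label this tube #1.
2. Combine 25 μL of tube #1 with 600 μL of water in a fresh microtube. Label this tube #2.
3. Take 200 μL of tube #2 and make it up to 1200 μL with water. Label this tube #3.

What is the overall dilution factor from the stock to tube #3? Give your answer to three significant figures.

Step 1: 250 μL brought to 2500 μL → factor 2500/250 = 10
Step 2: 25 μL + 600 μL = 625 μL total → factor 625/25 = 25
Step 3: 200 μL brought to 1200 μL → factor 1200/200 = 6
Overall dilution factor = 10 × 25 × 6 = 1500

1.50 × 10^3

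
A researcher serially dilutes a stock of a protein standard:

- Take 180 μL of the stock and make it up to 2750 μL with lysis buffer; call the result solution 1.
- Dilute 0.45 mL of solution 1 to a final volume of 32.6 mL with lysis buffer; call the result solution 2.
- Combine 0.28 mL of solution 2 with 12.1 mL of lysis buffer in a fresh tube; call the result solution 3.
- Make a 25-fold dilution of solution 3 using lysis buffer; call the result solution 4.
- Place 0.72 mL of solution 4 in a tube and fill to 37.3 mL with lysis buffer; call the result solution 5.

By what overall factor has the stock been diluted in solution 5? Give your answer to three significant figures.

Step 1: 180 μL brought to 2750 μL → factor 2750/180 = 15.278
Step 2: 0.45 mL brought to 32.6 mL → factor 32.6/0.45 = 72.444
Step 3: 0.28 mL + 12.1 mL = 12.38 mL total → factor 12.38/0.28 = 44.214
Step 4: 25-fold → factor 25
Step 5: 0.72 mL brought to 37.3 mL → factor 37.3/0.72 = 51.806
Overall dilution factor = 15.278 × 72.444 × 44.214 × 25 × 51.806 = 6.3379 × 10^7

6.34 × 10^7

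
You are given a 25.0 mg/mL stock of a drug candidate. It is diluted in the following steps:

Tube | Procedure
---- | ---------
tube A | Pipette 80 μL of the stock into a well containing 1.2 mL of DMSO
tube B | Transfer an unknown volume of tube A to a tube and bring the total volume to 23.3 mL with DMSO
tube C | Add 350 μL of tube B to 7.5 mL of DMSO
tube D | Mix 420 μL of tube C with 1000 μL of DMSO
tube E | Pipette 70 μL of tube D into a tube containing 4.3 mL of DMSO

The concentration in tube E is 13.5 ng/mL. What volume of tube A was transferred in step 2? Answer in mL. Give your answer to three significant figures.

Step 1: 80 μL + 1.2 mL = 1280 μL total → factor 1280/80 = 16
Step 2: v brought to 23.3 mL → factor = 23.3 mL/v
Step 3: 350 μL + 7.5 mL = 7850 μL total → factor 7850/350 = 22.429
Step 4: 420 μL + 1000 μL = 1420 μL total → factor 1420/420 = 3.381
Step 5: 70 μL + 4.3 mL = 4370 μL total → factor 4370/70 = 62.429
Product of known-step factors = 75743
Overall factor = 25.0 mg/mL / (13.5 ng/mL) = 1.8519 × 10^6
Step-2 factor = 1.8519 × 10^6 / 75743 = 24.449
v = 23.3 mL / 24.449 = 0.953 mL

0.953 mL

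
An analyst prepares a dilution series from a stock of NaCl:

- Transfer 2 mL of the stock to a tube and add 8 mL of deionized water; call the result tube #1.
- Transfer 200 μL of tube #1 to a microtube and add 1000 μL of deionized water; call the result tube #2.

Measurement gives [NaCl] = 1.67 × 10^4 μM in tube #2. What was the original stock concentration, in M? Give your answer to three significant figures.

0.501 M

Step 1: 2 mL + 8 mL = 10 mL total → factor 10/2 = 5
Step 2: 200 μL + 1000 μL = 1200 μL total → factor 1200/200 = 6
Overall dilution factor = 5 × 6 = 30
Stock = 1.67 × 10^4 μM × 30 = 5.010 × 10^5 μM = 0.501 M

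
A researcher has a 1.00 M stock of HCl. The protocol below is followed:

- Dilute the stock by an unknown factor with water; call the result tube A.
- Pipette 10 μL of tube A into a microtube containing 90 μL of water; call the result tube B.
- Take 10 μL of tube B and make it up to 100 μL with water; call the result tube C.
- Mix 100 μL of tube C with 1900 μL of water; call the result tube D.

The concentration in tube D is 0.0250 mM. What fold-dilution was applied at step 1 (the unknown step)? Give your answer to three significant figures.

20.0-fold

Step 1: unknown factor x
Step 2: 10 μL + 90 μL = 100 μL total → factor 100/10 = 10
Step 3: 10 μL brought to 100 μL → factor 100/10 = 10
Step 4: 100 μL + 1900 μL = 2000 μL total → factor 2000/100 = 20
Product of known-step factors = 2000
Overall factor = 1.00 M / (0.0250 mM) = 40000
x = 40000 / 2000 = 20.0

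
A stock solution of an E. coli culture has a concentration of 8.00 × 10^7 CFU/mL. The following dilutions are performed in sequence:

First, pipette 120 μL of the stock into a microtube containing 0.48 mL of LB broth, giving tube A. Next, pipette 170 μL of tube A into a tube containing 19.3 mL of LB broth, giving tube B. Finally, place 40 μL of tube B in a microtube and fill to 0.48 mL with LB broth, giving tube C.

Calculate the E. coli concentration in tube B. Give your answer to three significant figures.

Step 1: 120 μL + 0.48 mL = 600 μL total → factor 600/120 = 5
Step 2: 170 μL + 19.3 mL = 19470 μL total → factor 19470/170 = 114.53
Dilution factor through tube B = 5 × 114.53 = 572.65
[tube B] = 8.00 × 10^7 CFU/mL / 572.65 = 1.40 × 10^5 CFU/mL

1.40 × 10^5 CFU/mL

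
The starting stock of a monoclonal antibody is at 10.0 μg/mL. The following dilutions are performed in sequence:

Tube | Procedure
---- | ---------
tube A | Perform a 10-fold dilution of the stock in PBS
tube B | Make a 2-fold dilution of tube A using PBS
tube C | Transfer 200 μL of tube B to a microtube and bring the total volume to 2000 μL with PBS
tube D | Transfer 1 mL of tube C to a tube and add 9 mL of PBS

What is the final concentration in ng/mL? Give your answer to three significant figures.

5.00 ng/mL

Step 1: 10-fold → factor 10
Step 2: 2-fold → factor 2
Step 3: 200 μL brought to 2000 μL → factor 2000/200 = 10
Step 4: 1 mL + 9 mL = 10 mL total → factor 10/1 = 10
Overall dilution factor = 10 × 2 × 10 × 10 = 2000
Final = 10.0 μg/mL / 2000 = 0.005000 μg/mL = 5.00 ng/mL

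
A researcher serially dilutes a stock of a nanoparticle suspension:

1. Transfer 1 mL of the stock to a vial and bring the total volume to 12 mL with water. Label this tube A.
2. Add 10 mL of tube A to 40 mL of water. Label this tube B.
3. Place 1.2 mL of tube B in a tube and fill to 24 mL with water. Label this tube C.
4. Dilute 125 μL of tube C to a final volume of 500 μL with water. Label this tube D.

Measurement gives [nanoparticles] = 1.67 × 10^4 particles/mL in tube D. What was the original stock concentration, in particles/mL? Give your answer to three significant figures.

Step 1: 1 mL brought to 12 mL → factor 12/1 = 12
Step 2: 10 mL + 40 mL = 50 mL total → factor 50/10 = 5
Step 3: 1.2 mL brought to 24 mL → factor 24/1.2 = 20
Step 4: 125 μL brought to 500 μL → factor 500/125 = 4
Overall dilution factor = 12 × 5 × 20 × 4 = 4800
Stock = 1.67 × 10^4 particles/mL × 4800 = 8.02 × 10^7 particles/mL

8.02 × 10^7 particles/mL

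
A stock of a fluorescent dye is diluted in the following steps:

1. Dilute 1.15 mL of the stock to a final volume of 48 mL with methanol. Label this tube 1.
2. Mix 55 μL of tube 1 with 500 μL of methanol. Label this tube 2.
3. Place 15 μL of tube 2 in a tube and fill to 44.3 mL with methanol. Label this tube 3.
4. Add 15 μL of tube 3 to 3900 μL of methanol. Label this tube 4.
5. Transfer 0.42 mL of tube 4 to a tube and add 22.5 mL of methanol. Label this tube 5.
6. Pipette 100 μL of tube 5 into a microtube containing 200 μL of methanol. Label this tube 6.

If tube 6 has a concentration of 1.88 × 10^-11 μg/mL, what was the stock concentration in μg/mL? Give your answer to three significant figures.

0.999 μg/mL

Step 1: 1.15 mL brought to 48 mL → factor 48/1.15 = 41.739
Step 2: 55 μL + 500 μL = 555 μL total → factor 555/55 = 10.091
Step 3: 15 μL brought to 44.3 mL → factor 44300/15 = 2953.3
Step 4: 15 μL + 3900 μL = 3915 μL total → factor 3915/15 = 261
Step 5: 0.42 mL + 22.5 mL = 22.92 mL total → factor 22.92/0.42 = 54.571
Step 6: 100 μL + 200 μL = 300 μL total → factor 300/100 = 3
Overall dilution factor = 41.739 × 10.091 × 2953.3 × 261 × 54.571 × 3 = 5.3151 × 10^10
Stock = 1.88 × 10^-11 μg/mL × 5.3151 × 10^10 = 0.999 μg/mL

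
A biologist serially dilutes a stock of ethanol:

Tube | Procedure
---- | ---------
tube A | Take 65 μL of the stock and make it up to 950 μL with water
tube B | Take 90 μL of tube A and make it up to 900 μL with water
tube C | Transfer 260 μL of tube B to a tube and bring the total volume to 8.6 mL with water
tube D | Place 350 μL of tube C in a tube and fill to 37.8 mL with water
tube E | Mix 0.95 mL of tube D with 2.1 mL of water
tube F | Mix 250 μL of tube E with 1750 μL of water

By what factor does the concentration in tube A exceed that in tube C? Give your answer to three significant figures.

Step 1: 65 μL brought to 950 μL → factor 950/65 = 14.615
Step 2: 90 μL brought to 900 μL → factor 900/90 = 10
Step 3: 260 μL brought to 8.6 mL → factor 8600/260 = 33.077
Dilution factor to tube A = 14.615; to tube C = 4834.3
[tube A]/[tube C] = (factor to tube C)/(factor to tube A) = 4834.3/14.615 = 331

331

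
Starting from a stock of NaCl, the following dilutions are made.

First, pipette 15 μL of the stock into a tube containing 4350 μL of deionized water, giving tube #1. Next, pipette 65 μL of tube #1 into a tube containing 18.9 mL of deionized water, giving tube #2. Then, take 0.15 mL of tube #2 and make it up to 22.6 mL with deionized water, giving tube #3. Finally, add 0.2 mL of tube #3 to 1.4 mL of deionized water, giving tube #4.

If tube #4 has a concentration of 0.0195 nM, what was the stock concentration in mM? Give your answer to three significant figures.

2.00 mM

Step 1: 15 μL + 4350 μL = 4365 μL total → factor 4365/15 = 291
Step 2: 65 μL + 18.9 mL = 18965 μL total → factor 18965/65 = 291.77
Step 3: 0.15 mL brought to 22.6 mL → factor 22.6/0.15 = 150.67
Step 4: 0.2 mL + 1.4 mL = 1.6 mL total → factor 1.6/0.2 = 8
Overall dilution factor = 291 × 291.77 × 150.67 × 8 = 1.0234 × 10^8
Stock = 0.0195 nM × 1.0234 × 10^8 = 1.996 × 10^6 nM = 2.00 mM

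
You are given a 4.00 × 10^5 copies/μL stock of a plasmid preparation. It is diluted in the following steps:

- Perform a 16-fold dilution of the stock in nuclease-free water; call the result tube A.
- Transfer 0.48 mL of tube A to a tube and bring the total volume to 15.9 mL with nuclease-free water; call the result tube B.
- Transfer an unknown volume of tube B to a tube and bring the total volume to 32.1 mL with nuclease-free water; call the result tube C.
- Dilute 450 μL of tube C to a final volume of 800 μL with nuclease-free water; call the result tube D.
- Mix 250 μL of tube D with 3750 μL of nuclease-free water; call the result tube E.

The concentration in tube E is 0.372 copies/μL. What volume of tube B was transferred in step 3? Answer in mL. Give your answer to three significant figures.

0.450 mL

Step 1: 16-fold → factor 16
Step 2: 0.48 mL brought to 15.9 mL → factor 15.9/0.48 = 33.125
Step 3: v brought to 32.1 mL → factor = 32.1 mL/v
Step 4: 450 μL brought to 800 μL → factor 800/450 = 1.7778
Step 5: 250 μL + 3750 μL = 4000 μL total → factor 4000/250 = 16
Product of known-step factors = 15076
Overall factor = 4.00 × 10^5 copies/μL / (0.372 copies/μL) = 1.0753 × 10^6
Step-3 factor = 1.0753 × 10^6 / 15076 = 71.325
v = 32.1 mL / 71.325 = 0.450 mL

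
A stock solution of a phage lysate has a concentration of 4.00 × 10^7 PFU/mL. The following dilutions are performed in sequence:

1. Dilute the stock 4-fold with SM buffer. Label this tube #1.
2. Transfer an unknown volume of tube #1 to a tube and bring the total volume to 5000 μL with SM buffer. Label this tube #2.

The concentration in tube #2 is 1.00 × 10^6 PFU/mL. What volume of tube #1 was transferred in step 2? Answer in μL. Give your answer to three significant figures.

Step 1: 4-fold → factor 4
Step 2: v brought to 5000 μL → factor = 5000 μL/v
Product of known-step factors = 4
Overall factor = 4.00 × 10^7 PFU/mL / (1.00 × 10^6 PFU/mL) = 40
Step-2 factor = 40 / 4 = 10
v = 5000 μL / 10 = 500 μL

500 μL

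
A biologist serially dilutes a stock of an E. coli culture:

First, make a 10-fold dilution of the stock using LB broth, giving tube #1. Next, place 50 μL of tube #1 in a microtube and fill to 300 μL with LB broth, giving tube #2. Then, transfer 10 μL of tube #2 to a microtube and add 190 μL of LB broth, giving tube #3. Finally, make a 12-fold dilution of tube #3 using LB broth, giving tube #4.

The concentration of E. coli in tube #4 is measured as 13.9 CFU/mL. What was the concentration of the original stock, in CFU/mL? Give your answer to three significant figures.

Step 1: 10-fold → factor 10
Step 2: 50 μL brought to 300 μL → factor 300/50 = 6
Step 3: 10 μL + 190 μL = 200 μL total → factor 200/10 = 20
Step 4: 12-fold → factor 12
Overall dilution factor = 10 × 6 × 20 × 12 = 14400
Stock = 13.9 CFU/mL × 14400 = 2.00 × 10^5 CFU/mL

2.00 × 10^5 CFU/mL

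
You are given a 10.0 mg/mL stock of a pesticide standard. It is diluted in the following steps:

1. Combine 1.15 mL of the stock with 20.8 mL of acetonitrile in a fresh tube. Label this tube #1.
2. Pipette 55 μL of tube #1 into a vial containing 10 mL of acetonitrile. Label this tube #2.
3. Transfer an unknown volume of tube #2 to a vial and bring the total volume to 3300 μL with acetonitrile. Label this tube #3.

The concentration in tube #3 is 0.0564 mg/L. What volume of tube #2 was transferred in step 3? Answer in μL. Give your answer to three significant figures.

Step 1: 1.15 mL + 20.8 mL = 21.95 mL total → factor 21.95/1.15 = 19.087
Step 2: 55 μL + 10 mL = 10055 μL total → factor 10055/55 = 182.82
Step 3: v brought to 3300 μL → factor = 3300 μL/v
Product of known-step factors = 3489.4
Overall factor = 10.0 mg/mL / (0.0564 mg/L) = 1.773 × 10^5
Step-3 factor = 1.773 × 10^5 / 3489.4 = 50.812
v = 3300 μL / 50.812 = 64.9 μL

64.9 μL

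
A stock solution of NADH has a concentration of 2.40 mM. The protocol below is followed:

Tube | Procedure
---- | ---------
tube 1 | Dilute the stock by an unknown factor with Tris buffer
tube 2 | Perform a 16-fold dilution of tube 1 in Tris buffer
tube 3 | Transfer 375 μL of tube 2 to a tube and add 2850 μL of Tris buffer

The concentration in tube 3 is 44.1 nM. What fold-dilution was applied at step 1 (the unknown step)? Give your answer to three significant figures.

396-fold

Step 1: unknown factor x
Step 2: 16-fold → factor 16
Step 3: 375 μL + 2850 μL = 3225 μL total → factor 3225/375 = 8.6
Product of known-step factors = 137.6
Overall factor = 2.40 mM / (44.1 nM) = 54422
x = 54422 / 137.6 = 396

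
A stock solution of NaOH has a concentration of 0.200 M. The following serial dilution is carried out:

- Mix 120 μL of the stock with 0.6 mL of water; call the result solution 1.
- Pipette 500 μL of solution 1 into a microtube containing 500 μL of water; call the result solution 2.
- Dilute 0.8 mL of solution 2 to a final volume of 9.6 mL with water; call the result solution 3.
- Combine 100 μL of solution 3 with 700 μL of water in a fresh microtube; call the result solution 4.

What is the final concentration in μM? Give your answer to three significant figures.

174 μM

Step 1: 120 μL + 0.6 mL = 720 μL total → factor 720/120 = 6
Step 2: 500 μL + 500 μL = 1000 μL total → factor 1000/500 = 2
Step 3: 0.8 mL brought to 9.6 mL → factor 9.6/0.8 = 12
Step 4: 100 μL + 700 μL = 800 μL total → factor 800/100 = 8
Overall dilution factor = 6 × 2 × 12 × 8 = 1152
Final = 0.200 M / 1152 = 0.0001736 M = 174 μM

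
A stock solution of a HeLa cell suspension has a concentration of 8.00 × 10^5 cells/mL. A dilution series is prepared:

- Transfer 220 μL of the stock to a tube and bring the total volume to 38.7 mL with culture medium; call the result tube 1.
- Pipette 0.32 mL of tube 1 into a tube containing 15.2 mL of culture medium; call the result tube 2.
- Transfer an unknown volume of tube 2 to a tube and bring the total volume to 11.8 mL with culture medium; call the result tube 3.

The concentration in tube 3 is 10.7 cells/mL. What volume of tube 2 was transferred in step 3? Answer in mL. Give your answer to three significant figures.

1.35 mL

Step 1: 220 μL brought to 38.7 mL → factor 38700/220 = 175.91
Step 2: 0.32 mL + 15.2 mL = 15.52 mL total → factor 15.52/0.32 = 48.5
Step 3: v brought to 11.8 mL → factor = 11.8 mL/v
Product of known-step factors = 8531.6
Overall factor = 8.00 × 10^5 cells/mL / (10.7 cells/mL) = 74766
Step-3 factor = 74766 / 8531.6 = 8.7635
v = 11.8 mL / 8.7635 = 1.35 mL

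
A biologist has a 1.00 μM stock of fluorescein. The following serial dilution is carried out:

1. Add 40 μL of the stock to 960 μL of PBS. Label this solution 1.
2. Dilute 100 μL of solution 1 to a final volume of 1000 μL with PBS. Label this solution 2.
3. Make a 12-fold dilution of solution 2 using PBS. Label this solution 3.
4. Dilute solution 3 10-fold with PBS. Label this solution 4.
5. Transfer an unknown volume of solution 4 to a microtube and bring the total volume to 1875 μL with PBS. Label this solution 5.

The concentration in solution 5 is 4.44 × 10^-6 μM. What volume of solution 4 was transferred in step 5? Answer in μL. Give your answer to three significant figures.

Step 1: 40 μL + 960 μL = 1000 μL total → factor 1000/40 = 25
Step 2: 100 μL brought to 1000 μL → factor 1000/100 = 10
Step 3: 12-fold → factor 12
Step 4: 10-fold → factor 10
Step 5: v brought to 1875 μL → factor = 1875 μL/v
Product of known-step factors = 30000
Overall factor = 1.00 μM / (4.44 × 10^-6 μM) = 2.2523 × 10^5
Step-5 factor = 2.2523 × 10^5 / 30000 = 7.5075
v = 1875 μL / 7.5075 = 250 μL

250 μL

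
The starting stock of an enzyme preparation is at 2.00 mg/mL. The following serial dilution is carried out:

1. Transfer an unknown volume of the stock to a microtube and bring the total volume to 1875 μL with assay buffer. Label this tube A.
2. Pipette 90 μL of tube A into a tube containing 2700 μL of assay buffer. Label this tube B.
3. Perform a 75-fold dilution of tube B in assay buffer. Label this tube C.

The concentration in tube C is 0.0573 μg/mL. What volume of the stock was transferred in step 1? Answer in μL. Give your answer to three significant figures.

125 μL

Step 1: v brought to 1875 μL → factor = 1875 μL/v
Step 2: 90 μL + 2700 μL = 2790 μL total → factor 2790/90 = 31
Step 3: 75-fold → factor 75
Product of known-step factors = 2325
Overall factor = 2.00 mg/mL / (0.0573 μg/mL) = 34904
Step-1 factor = 34904 / 2325 = 15.012
v = 1875 μL / 15.012 = 125 μL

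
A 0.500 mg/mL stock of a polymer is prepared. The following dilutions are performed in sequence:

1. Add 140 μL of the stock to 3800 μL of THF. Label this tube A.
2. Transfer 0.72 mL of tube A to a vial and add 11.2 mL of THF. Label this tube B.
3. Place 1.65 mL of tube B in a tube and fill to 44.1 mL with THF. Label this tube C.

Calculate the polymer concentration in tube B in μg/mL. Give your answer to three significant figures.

1.07 μg/mL

Step 1: 140 μL + 3800 μL = 3940 μL total → factor 3940/140 = 28.143
Step 2: 0.72 mL + 11.2 mL = 11.92 mL total → factor 11.92/0.72 = 16.556
Dilution factor through tube B = 28.143 × 16.556 = 465.92
[tube B] = 0.500 mg/mL / 465.92 = 0.001073 mg/mL = 1.07 μg/mL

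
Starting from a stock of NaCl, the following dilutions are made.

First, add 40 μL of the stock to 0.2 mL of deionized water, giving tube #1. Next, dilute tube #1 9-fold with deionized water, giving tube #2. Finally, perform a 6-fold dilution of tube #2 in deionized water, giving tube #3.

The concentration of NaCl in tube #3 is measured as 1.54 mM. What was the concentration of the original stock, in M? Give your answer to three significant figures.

0.499 M

Step 1: 40 μL + 0.2 mL = 240 μL total → factor 240/40 = 6
Step 2: 9-fold → factor 9
Step 3: 6-fold → factor 6
Overall dilution factor = 6 × 9 × 6 = 324
Stock = 1.54 mM × 324 = 499.0 mM = 0.499 M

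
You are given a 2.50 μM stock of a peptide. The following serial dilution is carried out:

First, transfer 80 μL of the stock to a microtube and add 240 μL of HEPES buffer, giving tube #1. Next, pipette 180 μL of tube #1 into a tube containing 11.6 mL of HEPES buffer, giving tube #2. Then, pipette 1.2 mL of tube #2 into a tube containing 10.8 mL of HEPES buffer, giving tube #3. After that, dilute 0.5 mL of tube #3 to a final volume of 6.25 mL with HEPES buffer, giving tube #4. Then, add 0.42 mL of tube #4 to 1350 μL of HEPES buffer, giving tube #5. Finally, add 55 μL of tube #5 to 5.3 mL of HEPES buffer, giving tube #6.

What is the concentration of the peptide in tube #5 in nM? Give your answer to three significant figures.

Step 1: 80 μL + 240 μL = 320 μL total → factor 320/80 = 4
Step 2: 180 μL + 11.6 mL = 11780 μL total → factor 11780/180 = 65.444
Step 3: 1.2 mL + 10.8 mL = 12 mL total → factor 12/1.2 = 10
Step 4: 0.5 mL brought to 6.25 mL → factor 6.25/0.5 = 12.5
Step 5: 0.42 mL + 1350 μL = 1.77 mL total → factor 1.77/0.42 = 4.2143
Dilution factor through tube #5 = 4 × 65.444 × 10 × 12.5 × 4.2143 = 1.379 × 10^5
[tube #5] = 2.50 μM / 1.379 × 10^5 = 1.813 × 10^-5 μM = 0.0181 nM

0.0181 nM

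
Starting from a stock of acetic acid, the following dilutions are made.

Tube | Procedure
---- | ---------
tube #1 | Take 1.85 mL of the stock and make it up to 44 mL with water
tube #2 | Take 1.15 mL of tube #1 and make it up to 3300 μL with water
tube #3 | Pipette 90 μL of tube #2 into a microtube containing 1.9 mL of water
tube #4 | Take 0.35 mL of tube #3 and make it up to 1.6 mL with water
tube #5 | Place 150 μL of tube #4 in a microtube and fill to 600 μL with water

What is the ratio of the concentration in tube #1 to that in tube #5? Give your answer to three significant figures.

1.16 × 10^3

Step 1: 1.85 mL brought to 44 mL → factor 44/1.85 = 23.784
Step 2: 1.15 mL brought to 3300 μL → factor 3.3/1.15 = 2.8696
Step 3: 90 μL + 1.9 mL = 1990 μL total → factor 1990/90 = 22.111
Step 4: 0.35 mL brought to 1.6 mL → factor 1.6/0.35 = 4.5714
Step 5: 150 μL brought to 600 μL → factor 600/150 = 4
Dilution factor to tube #1 = 23.784; to tube #5 = 27594
[tube #1]/[tube #5] = (factor to tube #5)/(factor to tube #1) = 27594/23.784 = 1.16 × 10^3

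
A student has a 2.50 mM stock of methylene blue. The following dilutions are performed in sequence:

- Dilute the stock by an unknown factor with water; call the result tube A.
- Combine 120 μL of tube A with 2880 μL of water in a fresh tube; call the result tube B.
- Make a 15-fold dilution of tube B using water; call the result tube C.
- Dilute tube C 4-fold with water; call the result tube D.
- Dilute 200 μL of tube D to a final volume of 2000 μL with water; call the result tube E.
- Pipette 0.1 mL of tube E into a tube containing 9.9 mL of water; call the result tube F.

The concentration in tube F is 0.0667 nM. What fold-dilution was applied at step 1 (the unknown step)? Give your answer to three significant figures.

Step 1: unknown factor x
Step 2: 120 μL + 2880 μL = 3000 μL total → factor 3000/120 = 25
Step 3: 15-fold → factor 15
Step 4: 4-fold → factor 4
Step 5: 200 μL brought to 2000 μL → factor 2000/200 = 10
Step 6: 0.1 mL + 9.9 mL = 10 mL total → factor 10/0.1 = 100
Product of known-step factors = 1.5 × 10^6
Overall factor = 2.50 mM / (0.0667 nM) = 3.7481 × 10^7
x = 3.7481 × 10^7 / 1.5 × 10^6 = 25.0

25.0-fold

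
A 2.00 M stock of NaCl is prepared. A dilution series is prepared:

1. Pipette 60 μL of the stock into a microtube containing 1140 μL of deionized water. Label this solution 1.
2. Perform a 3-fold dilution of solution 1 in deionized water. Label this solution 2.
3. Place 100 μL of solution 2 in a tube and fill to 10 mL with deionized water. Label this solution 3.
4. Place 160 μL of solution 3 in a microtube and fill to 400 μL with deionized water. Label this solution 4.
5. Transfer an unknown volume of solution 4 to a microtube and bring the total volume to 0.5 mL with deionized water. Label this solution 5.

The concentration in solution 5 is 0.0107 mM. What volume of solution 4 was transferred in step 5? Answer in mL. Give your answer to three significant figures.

Step 1: 60 μL + 1140 μL = 1200 μL total → factor 1200/60 = 20
Step 2: 3-fold → factor 3
Step 3: 100 μL brought to 10 mL → factor 10000/100 = 100
Step 4: 160 μL brought to 400 μL → factor 400/160 = 2.5
Step 5: v brought to 0.5 mL → factor = 0.5 mL/v
Product of known-step factors = 15000
Overall factor = 2.00 M / (0.0107 mM) = 1.8692 × 10^5
Step-5 factor = 1.8692 × 10^5 / 15000 = 12.461
v = 0.5 mL / 12.461 = 0.0401 mL

0.0401 mL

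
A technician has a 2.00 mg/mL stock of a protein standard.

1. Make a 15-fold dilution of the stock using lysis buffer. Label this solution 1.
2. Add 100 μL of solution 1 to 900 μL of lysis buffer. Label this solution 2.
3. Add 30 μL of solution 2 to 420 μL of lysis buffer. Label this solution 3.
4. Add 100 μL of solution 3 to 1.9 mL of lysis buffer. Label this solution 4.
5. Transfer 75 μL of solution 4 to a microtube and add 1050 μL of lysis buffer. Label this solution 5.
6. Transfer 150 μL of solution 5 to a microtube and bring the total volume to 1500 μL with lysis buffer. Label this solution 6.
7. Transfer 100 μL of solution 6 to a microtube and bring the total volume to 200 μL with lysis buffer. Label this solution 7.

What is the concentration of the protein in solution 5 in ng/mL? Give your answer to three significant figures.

2.96 ng/mL

Step 1: 15-fold → factor 15
Step 2: 100 μL + 900 μL = 1000 μL total → factor 1000/100 = 10
Step 3: 30 μL + 420 μL = 450 μL total → factor 450/30 = 15
Step 4: 100 μL + 1.9 mL = 2000 μL total → factor 2000/100 = 20
Step 5: 75 μL + 1050 μL = 1125 μL total → factor 1125/75 = 15
Dilution factor through solution 5 = 15 × 10 × 15 × 20 × 15 = 6.75 × 10^5
[solution 5] = 2.00 mg/mL / 6.75 × 10^5 = 2.963 × 10^-6 mg/mL = 2.96 ng/mL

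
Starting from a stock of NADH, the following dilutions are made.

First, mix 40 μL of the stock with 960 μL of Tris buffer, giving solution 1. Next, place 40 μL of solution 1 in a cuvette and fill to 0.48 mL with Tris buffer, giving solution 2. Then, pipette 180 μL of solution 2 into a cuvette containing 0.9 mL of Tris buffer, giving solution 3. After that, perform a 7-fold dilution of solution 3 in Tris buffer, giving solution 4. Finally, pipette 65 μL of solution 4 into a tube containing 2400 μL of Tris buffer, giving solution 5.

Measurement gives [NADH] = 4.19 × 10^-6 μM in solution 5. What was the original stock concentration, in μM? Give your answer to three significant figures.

2.00 μM

Step 1: 40 μL + 960 μL = 1000 μL total → factor 1000/40 = 25
Step 2: 40 μL brought to 0.48 mL → factor 480/40 = 12
Step 3: 180 μL + 0.9 mL = 1080 μL total → factor 1080/180 = 6
Step 4: 7-fold → factor 7
Step 5: 65 μL + 2400 μL = 2465 μL total → factor 2465/65 = 37.923
Overall dilution factor = 25 × 12 × 6 × 7 × 37.923 = 4.7783 × 10^5
Stock = 4.19 × 10^-6 μM × 4.7783 × 10^5 = 2.00 μM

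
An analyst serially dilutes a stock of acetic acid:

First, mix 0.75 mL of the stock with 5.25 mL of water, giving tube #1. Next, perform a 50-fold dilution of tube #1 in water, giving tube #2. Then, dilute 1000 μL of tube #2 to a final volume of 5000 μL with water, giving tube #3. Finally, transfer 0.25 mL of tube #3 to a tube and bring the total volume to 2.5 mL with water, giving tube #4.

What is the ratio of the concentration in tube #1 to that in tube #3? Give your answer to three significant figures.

250

Step 1: 0.75 mL + 5.25 mL = 6 mL total → factor 6/0.75 = 8
Step 2: 50-fold → factor 50
Step 3: 1000 μL brought to 5000 μL → factor 5000/1000 = 5
Dilution factor to tube #1 = 8; to tube #3 = 2000
[tube #1]/[tube #3] = (factor to tube #3)/(factor to tube #1) = 2000/8 = 250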